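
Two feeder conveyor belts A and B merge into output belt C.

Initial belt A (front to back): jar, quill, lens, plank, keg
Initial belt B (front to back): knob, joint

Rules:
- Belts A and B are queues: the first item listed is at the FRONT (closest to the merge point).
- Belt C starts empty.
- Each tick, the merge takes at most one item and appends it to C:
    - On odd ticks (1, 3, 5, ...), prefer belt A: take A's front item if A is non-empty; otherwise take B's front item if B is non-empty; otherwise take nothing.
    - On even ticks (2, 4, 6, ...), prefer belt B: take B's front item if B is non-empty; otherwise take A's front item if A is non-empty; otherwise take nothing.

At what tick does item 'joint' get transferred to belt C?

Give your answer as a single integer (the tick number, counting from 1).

Tick 1: prefer A, take jar from A; A=[quill,lens,plank,keg] B=[knob,joint] C=[jar]
Tick 2: prefer B, take knob from B; A=[quill,lens,plank,keg] B=[joint] C=[jar,knob]
Tick 3: prefer A, take quill from A; A=[lens,plank,keg] B=[joint] C=[jar,knob,quill]
Tick 4: prefer B, take joint from B; A=[lens,plank,keg] B=[-] C=[jar,knob,quill,joint]

Answer: 4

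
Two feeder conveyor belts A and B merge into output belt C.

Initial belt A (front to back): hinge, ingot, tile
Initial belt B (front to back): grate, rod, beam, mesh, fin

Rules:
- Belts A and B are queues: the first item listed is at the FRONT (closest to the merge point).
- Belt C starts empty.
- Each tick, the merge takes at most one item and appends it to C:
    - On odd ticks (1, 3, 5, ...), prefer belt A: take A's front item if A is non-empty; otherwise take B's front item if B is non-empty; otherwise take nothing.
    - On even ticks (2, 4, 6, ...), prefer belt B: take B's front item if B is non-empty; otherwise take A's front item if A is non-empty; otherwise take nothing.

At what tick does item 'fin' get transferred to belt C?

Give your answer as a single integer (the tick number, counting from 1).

Tick 1: prefer A, take hinge from A; A=[ingot,tile] B=[grate,rod,beam,mesh,fin] C=[hinge]
Tick 2: prefer B, take grate from B; A=[ingot,tile] B=[rod,beam,mesh,fin] C=[hinge,grate]
Tick 3: prefer A, take ingot from A; A=[tile] B=[rod,beam,mesh,fin] C=[hinge,grate,ingot]
Tick 4: prefer B, take rod from B; A=[tile] B=[beam,mesh,fin] C=[hinge,grate,ingot,rod]
Tick 5: prefer A, take tile from A; A=[-] B=[beam,mesh,fin] C=[hinge,grate,ingot,rod,tile]
Tick 6: prefer B, take beam from B; A=[-] B=[mesh,fin] C=[hinge,grate,ingot,rod,tile,beam]
Tick 7: prefer A, take mesh from B; A=[-] B=[fin] C=[hinge,grate,ingot,rod,tile,beam,mesh]
Tick 8: prefer B, take fin from B; A=[-] B=[-] C=[hinge,grate,ingot,rod,tile,beam,mesh,fin]

Answer: 8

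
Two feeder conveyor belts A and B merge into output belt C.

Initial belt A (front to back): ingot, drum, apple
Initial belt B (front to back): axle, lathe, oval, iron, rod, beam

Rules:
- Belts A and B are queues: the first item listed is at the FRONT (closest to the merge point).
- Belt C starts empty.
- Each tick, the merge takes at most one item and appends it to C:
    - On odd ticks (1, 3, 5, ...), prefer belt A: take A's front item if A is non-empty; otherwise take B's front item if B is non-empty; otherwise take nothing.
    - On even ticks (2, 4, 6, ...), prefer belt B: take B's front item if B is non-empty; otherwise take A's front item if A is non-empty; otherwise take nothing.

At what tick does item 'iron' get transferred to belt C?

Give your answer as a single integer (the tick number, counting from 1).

Tick 1: prefer A, take ingot from A; A=[drum,apple] B=[axle,lathe,oval,iron,rod,beam] C=[ingot]
Tick 2: prefer B, take axle from B; A=[drum,apple] B=[lathe,oval,iron,rod,beam] C=[ingot,axle]
Tick 3: prefer A, take drum from A; A=[apple] B=[lathe,oval,iron,rod,beam] C=[ingot,axle,drum]
Tick 4: prefer B, take lathe from B; A=[apple] B=[oval,iron,rod,beam] C=[ingot,axle,drum,lathe]
Tick 5: prefer A, take apple from A; A=[-] B=[oval,iron,rod,beam] C=[ingot,axle,drum,lathe,apple]
Tick 6: prefer B, take oval from B; A=[-] B=[iron,rod,beam] C=[ingot,axle,drum,lathe,apple,oval]
Tick 7: prefer A, take iron from B; A=[-] B=[rod,beam] C=[ingot,axle,drum,lathe,apple,oval,iron]

Answer: 7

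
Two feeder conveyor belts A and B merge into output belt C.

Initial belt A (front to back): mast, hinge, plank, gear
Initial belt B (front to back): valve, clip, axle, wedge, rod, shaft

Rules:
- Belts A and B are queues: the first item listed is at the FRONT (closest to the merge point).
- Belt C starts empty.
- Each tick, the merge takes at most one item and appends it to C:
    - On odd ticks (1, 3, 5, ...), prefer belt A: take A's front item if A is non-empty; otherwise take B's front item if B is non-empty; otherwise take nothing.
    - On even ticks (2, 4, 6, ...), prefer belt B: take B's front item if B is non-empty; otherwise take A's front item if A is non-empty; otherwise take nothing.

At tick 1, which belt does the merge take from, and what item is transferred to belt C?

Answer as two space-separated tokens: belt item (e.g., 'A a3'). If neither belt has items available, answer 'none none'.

Tick 1: prefer A, take mast from A; A=[hinge,plank,gear] B=[valve,clip,axle,wedge,rod,shaft] C=[mast]

Answer: A mast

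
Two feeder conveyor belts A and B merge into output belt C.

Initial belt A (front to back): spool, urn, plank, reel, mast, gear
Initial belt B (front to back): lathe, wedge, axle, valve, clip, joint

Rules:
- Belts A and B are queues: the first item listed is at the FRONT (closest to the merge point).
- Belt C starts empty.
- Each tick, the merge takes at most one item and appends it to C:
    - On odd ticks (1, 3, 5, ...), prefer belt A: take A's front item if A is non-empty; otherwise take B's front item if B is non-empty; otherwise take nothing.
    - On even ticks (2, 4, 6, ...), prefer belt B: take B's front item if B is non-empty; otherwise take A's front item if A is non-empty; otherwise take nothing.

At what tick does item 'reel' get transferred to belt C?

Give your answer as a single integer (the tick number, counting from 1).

Answer: 7

Derivation:
Tick 1: prefer A, take spool from A; A=[urn,plank,reel,mast,gear] B=[lathe,wedge,axle,valve,clip,joint] C=[spool]
Tick 2: prefer B, take lathe from B; A=[urn,plank,reel,mast,gear] B=[wedge,axle,valve,clip,joint] C=[spool,lathe]
Tick 3: prefer A, take urn from A; A=[plank,reel,mast,gear] B=[wedge,axle,valve,clip,joint] C=[spool,lathe,urn]
Tick 4: prefer B, take wedge from B; A=[plank,reel,mast,gear] B=[axle,valve,clip,joint] C=[spool,lathe,urn,wedge]
Tick 5: prefer A, take plank from A; A=[reel,mast,gear] B=[axle,valve,clip,joint] C=[spool,lathe,urn,wedge,plank]
Tick 6: prefer B, take axle from B; A=[reel,mast,gear] B=[valve,clip,joint] C=[spool,lathe,urn,wedge,plank,axle]
Tick 7: prefer A, take reel from A; A=[mast,gear] B=[valve,clip,joint] C=[spool,lathe,urn,wedge,plank,axle,reel]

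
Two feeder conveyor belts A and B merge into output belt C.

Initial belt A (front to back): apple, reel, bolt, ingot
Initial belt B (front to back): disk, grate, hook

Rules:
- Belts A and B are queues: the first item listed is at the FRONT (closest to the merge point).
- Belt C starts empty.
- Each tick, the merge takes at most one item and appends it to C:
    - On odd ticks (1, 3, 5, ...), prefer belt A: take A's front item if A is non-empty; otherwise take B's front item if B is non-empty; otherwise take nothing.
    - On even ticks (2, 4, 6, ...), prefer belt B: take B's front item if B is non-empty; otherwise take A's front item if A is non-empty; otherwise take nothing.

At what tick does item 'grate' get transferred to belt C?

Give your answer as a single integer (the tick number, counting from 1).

Tick 1: prefer A, take apple from A; A=[reel,bolt,ingot] B=[disk,grate,hook] C=[apple]
Tick 2: prefer B, take disk from B; A=[reel,bolt,ingot] B=[grate,hook] C=[apple,disk]
Tick 3: prefer A, take reel from A; A=[bolt,ingot] B=[grate,hook] C=[apple,disk,reel]
Tick 4: prefer B, take grate from B; A=[bolt,ingot] B=[hook] C=[apple,disk,reel,grate]

Answer: 4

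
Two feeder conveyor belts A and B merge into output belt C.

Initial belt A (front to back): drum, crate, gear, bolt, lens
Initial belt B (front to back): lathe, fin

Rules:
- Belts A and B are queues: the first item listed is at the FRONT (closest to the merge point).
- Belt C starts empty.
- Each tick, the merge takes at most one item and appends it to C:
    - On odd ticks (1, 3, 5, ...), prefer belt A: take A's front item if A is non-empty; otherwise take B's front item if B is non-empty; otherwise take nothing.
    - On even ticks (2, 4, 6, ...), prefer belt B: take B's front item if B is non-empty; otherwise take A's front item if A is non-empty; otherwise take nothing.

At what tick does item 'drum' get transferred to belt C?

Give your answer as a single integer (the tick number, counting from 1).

Answer: 1

Derivation:
Tick 1: prefer A, take drum from A; A=[crate,gear,bolt,lens] B=[lathe,fin] C=[drum]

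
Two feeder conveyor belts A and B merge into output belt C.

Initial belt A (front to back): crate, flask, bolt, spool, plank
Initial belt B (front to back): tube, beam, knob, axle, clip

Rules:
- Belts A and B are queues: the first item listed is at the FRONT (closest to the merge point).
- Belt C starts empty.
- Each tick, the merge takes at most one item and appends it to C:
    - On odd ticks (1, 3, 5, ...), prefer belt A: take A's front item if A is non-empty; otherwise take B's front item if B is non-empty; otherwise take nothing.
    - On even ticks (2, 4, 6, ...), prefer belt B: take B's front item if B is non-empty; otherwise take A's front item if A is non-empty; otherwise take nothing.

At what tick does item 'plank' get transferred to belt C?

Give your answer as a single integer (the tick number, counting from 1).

Answer: 9

Derivation:
Tick 1: prefer A, take crate from A; A=[flask,bolt,spool,plank] B=[tube,beam,knob,axle,clip] C=[crate]
Tick 2: prefer B, take tube from B; A=[flask,bolt,spool,plank] B=[beam,knob,axle,clip] C=[crate,tube]
Tick 3: prefer A, take flask from A; A=[bolt,spool,plank] B=[beam,knob,axle,clip] C=[crate,tube,flask]
Tick 4: prefer B, take beam from B; A=[bolt,spool,plank] B=[knob,axle,clip] C=[crate,tube,flask,beam]
Tick 5: prefer A, take bolt from A; A=[spool,plank] B=[knob,axle,clip] C=[crate,tube,flask,beam,bolt]
Tick 6: prefer B, take knob from B; A=[spool,plank] B=[axle,clip] C=[crate,tube,flask,beam,bolt,knob]
Tick 7: prefer A, take spool from A; A=[plank] B=[axle,clip] C=[crate,tube,flask,beam,bolt,knob,spool]
Tick 8: prefer B, take axle from B; A=[plank] B=[clip] C=[crate,tube,flask,beam,bolt,knob,spool,axle]
Tick 9: prefer A, take plank from A; A=[-] B=[clip] C=[crate,tube,flask,beam,bolt,knob,spool,axle,plank]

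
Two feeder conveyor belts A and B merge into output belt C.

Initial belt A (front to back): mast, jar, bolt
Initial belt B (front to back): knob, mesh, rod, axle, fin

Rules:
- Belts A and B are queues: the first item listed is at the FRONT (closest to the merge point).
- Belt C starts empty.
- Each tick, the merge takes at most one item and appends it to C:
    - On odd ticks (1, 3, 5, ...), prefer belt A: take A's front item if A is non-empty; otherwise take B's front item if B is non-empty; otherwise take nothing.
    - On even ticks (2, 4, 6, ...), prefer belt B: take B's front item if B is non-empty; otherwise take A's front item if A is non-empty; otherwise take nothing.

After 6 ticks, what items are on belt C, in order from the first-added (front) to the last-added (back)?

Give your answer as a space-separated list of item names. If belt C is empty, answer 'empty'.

Tick 1: prefer A, take mast from A; A=[jar,bolt] B=[knob,mesh,rod,axle,fin] C=[mast]
Tick 2: prefer B, take knob from B; A=[jar,bolt] B=[mesh,rod,axle,fin] C=[mast,knob]
Tick 3: prefer A, take jar from A; A=[bolt] B=[mesh,rod,axle,fin] C=[mast,knob,jar]
Tick 4: prefer B, take mesh from B; A=[bolt] B=[rod,axle,fin] C=[mast,knob,jar,mesh]
Tick 5: prefer A, take bolt from A; A=[-] B=[rod,axle,fin] C=[mast,knob,jar,mesh,bolt]
Tick 6: prefer B, take rod from B; A=[-] B=[axle,fin] C=[mast,knob,jar,mesh,bolt,rod]

Answer: mast knob jar mesh bolt rod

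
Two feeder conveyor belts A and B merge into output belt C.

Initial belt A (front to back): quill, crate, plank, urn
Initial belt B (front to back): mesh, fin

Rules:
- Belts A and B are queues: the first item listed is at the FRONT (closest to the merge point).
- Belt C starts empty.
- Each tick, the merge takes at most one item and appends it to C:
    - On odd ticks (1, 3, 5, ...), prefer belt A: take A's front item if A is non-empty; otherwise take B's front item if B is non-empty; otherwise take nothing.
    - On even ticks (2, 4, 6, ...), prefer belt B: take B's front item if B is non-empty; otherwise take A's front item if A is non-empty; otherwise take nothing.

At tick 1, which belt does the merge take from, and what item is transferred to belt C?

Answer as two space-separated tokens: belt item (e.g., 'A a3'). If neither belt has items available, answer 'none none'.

Answer: A quill

Derivation:
Tick 1: prefer A, take quill from A; A=[crate,plank,urn] B=[mesh,fin] C=[quill]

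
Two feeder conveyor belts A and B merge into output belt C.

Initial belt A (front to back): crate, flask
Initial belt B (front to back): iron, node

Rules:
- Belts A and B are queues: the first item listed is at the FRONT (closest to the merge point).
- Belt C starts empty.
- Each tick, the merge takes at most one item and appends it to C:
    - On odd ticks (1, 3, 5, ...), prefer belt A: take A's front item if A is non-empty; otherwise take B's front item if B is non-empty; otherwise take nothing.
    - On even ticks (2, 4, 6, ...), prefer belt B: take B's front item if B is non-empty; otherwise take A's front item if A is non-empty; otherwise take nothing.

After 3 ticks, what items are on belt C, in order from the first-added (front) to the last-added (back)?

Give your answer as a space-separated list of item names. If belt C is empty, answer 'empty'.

Tick 1: prefer A, take crate from A; A=[flask] B=[iron,node] C=[crate]
Tick 2: prefer B, take iron from B; A=[flask] B=[node] C=[crate,iron]
Tick 3: prefer A, take flask from A; A=[-] B=[node] C=[crate,iron,flask]

Answer: crate iron flask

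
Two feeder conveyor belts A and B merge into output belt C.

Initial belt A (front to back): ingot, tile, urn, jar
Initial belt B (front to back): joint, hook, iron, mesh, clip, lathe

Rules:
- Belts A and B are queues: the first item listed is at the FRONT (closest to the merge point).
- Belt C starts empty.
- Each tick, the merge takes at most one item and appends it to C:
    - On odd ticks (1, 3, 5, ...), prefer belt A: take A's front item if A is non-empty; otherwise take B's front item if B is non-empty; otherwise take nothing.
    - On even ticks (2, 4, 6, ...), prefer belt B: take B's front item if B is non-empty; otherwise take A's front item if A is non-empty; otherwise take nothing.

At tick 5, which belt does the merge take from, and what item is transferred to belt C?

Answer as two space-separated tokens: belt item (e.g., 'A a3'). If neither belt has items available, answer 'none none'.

Answer: A urn

Derivation:
Tick 1: prefer A, take ingot from A; A=[tile,urn,jar] B=[joint,hook,iron,mesh,clip,lathe] C=[ingot]
Tick 2: prefer B, take joint from B; A=[tile,urn,jar] B=[hook,iron,mesh,clip,lathe] C=[ingot,joint]
Tick 3: prefer A, take tile from A; A=[urn,jar] B=[hook,iron,mesh,clip,lathe] C=[ingot,joint,tile]
Tick 4: prefer B, take hook from B; A=[urn,jar] B=[iron,mesh,clip,lathe] C=[ingot,joint,tile,hook]
Tick 5: prefer A, take urn from A; A=[jar] B=[iron,mesh,clip,lathe] C=[ingot,joint,tile,hook,urn]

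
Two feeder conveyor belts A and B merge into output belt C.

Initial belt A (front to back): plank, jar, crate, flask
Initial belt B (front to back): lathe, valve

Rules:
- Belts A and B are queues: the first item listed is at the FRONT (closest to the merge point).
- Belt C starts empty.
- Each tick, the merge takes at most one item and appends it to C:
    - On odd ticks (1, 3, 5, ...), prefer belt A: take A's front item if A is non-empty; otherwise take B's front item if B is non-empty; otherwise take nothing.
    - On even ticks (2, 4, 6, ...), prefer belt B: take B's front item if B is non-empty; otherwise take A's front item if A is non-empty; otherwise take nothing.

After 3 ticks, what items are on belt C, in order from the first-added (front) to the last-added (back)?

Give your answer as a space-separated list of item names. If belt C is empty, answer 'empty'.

Answer: plank lathe jar

Derivation:
Tick 1: prefer A, take plank from A; A=[jar,crate,flask] B=[lathe,valve] C=[plank]
Tick 2: prefer B, take lathe from B; A=[jar,crate,flask] B=[valve] C=[plank,lathe]
Tick 3: prefer A, take jar from A; A=[crate,flask] B=[valve] C=[plank,lathe,jar]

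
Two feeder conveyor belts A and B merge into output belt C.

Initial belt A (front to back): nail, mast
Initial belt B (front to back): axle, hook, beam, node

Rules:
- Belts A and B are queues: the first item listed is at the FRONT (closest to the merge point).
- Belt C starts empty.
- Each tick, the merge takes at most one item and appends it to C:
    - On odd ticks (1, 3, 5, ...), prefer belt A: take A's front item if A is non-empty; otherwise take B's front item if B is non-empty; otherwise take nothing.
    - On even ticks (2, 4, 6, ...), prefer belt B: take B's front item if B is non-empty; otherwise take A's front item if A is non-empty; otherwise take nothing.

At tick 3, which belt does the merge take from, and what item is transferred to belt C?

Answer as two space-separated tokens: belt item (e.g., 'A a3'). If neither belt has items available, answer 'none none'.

Tick 1: prefer A, take nail from A; A=[mast] B=[axle,hook,beam,node] C=[nail]
Tick 2: prefer B, take axle from B; A=[mast] B=[hook,beam,node] C=[nail,axle]
Tick 3: prefer A, take mast from A; A=[-] B=[hook,beam,node] C=[nail,axle,mast]

Answer: A mast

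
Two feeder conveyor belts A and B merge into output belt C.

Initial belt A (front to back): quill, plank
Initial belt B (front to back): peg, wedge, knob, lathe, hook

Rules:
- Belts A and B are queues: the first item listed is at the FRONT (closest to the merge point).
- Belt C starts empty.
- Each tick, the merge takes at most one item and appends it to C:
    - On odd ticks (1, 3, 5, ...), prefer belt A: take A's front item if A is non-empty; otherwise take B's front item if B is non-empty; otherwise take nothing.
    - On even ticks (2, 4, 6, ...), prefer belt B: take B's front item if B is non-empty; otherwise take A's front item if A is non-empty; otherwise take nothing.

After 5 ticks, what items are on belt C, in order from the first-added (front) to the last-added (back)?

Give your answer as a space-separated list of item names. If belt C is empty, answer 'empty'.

Tick 1: prefer A, take quill from A; A=[plank] B=[peg,wedge,knob,lathe,hook] C=[quill]
Tick 2: prefer B, take peg from B; A=[plank] B=[wedge,knob,lathe,hook] C=[quill,peg]
Tick 3: prefer A, take plank from A; A=[-] B=[wedge,knob,lathe,hook] C=[quill,peg,plank]
Tick 4: prefer B, take wedge from B; A=[-] B=[knob,lathe,hook] C=[quill,peg,plank,wedge]
Tick 5: prefer A, take knob from B; A=[-] B=[lathe,hook] C=[quill,peg,plank,wedge,knob]

Answer: quill peg plank wedge knob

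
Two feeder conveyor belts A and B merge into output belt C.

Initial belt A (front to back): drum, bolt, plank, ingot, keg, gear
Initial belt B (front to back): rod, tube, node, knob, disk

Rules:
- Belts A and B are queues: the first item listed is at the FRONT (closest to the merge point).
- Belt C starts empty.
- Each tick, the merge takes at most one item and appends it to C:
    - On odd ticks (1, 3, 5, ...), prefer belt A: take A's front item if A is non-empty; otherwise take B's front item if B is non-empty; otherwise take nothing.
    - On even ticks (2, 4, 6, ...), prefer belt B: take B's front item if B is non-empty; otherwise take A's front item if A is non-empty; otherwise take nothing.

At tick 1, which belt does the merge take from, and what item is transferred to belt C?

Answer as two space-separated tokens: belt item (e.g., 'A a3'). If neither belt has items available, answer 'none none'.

Answer: A drum

Derivation:
Tick 1: prefer A, take drum from A; A=[bolt,plank,ingot,keg,gear] B=[rod,tube,node,knob,disk] C=[drum]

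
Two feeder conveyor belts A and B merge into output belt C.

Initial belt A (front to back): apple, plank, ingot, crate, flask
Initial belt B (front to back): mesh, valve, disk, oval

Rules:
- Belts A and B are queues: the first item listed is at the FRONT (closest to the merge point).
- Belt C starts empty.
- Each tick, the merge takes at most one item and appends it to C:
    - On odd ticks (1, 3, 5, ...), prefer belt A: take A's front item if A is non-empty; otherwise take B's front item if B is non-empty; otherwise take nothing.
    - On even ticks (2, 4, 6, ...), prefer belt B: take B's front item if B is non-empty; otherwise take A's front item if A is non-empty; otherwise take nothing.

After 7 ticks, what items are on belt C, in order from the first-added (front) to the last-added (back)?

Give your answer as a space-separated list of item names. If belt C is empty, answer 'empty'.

Tick 1: prefer A, take apple from A; A=[plank,ingot,crate,flask] B=[mesh,valve,disk,oval] C=[apple]
Tick 2: prefer B, take mesh from B; A=[plank,ingot,crate,flask] B=[valve,disk,oval] C=[apple,mesh]
Tick 3: prefer A, take plank from A; A=[ingot,crate,flask] B=[valve,disk,oval] C=[apple,mesh,plank]
Tick 4: prefer B, take valve from B; A=[ingot,crate,flask] B=[disk,oval] C=[apple,mesh,plank,valve]
Tick 5: prefer A, take ingot from A; A=[crate,flask] B=[disk,oval] C=[apple,mesh,plank,valve,ingot]
Tick 6: prefer B, take disk from B; A=[crate,flask] B=[oval] C=[apple,mesh,plank,valve,ingot,disk]
Tick 7: prefer A, take crate from A; A=[flask] B=[oval] C=[apple,mesh,plank,valve,ingot,disk,crate]

Answer: apple mesh plank valve ingot disk crate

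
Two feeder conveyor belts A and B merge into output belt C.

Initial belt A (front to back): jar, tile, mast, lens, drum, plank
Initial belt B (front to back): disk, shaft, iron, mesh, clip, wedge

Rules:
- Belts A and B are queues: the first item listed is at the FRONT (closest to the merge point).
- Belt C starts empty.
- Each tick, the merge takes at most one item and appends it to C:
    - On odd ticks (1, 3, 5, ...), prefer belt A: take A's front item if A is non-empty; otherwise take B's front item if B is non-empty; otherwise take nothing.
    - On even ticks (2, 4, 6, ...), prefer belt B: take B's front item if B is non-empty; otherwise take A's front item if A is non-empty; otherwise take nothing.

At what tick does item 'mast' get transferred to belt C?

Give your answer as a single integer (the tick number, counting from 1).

Answer: 5

Derivation:
Tick 1: prefer A, take jar from A; A=[tile,mast,lens,drum,plank] B=[disk,shaft,iron,mesh,clip,wedge] C=[jar]
Tick 2: prefer B, take disk from B; A=[tile,mast,lens,drum,plank] B=[shaft,iron,mesh,clip,wedge] C=[jar,disk]
Tick 3: prefer A, take tile from A; A=[mast,lens,drum,plank] B=[shaft,iron,mesh,clip,wedge] C=[jar,disk,tile]
Tick 4: prefer B, take shaft from B; A=[mast,lens,drum,plank] B=[iron,mesh,clip,wedge] C=[jar,disk,tile,shaft]
Tick 5: prefer A, take mast from A; A=[lens,drum,plank] B=[iron,mesh,clip,wedge] C=[jar,disk,tile,shaft,mast]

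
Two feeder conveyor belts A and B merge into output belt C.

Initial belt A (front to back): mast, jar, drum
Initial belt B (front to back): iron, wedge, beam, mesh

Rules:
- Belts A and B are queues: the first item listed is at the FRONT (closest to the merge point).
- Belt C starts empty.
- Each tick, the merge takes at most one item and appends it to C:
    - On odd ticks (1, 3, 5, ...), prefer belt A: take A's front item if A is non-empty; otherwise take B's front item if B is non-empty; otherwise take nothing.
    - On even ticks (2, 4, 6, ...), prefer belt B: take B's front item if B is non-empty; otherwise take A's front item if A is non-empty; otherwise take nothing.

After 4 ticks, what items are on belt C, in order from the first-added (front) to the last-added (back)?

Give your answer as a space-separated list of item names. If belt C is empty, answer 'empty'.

Tick 1: prefer A, take mast from A; A=[jar,drum] B=[iron,wedge,beam,mesh] C=[mast]
Tick 2: prefer B, take iron from B; A=[jar,drum] B=[wedge,beam,mesh] C=[mast,iron]
Tick 3: prefer A, take jar from A; A=[drum] B=[wedge,beam,mesh] C=[mast,iron,jar]
Tick 4: prefer B, take wedge from B; A=[drum] B=[beam,mesh] C=[mast,iron,jar,wedge]

Answer: mast iron jar wedge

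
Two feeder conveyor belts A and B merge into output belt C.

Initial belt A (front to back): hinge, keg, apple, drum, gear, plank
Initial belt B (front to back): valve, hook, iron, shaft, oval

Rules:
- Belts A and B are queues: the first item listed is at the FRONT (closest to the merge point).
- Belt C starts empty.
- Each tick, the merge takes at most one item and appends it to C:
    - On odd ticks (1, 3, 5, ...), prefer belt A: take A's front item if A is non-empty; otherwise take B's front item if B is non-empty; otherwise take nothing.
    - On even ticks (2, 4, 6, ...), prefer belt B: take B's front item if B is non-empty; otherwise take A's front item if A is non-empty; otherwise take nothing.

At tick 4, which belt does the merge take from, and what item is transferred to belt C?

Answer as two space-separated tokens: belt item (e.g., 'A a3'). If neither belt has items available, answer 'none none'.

Tick 1: prefer A, take hinge from A; A=[keg,apple,drum,gear,plank] B=[valve,hook,iron,shaft,oval] C=[hinge]
Tick 2: prefer B, take valve from B; A=[keg,apple,drum,gear,plank] B=[hook,iron,shaft,oval] C=[hinge,valve]
Tick 3: prefer A, take keg from A; A=[apple,drum,gear,plank] B=[hook,iron,shaft,oval] C=[hinge,valve,keg]
Tick 4: prefer B, take hook from B; A=[apple,drum,gear,plank] B=[iron,shaft,oval] C=[hinge,valve,keg,hook]

Answer: B hook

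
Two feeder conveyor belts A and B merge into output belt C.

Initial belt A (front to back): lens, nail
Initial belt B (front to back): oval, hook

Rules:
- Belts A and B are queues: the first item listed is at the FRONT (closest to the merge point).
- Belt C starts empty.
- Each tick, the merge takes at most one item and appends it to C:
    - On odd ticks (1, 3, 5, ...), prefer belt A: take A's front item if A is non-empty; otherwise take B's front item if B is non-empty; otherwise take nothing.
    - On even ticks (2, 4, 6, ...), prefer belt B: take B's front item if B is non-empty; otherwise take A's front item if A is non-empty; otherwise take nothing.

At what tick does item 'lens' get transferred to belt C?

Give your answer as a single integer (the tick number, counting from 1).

Answer: 1

Derivation:
Tick 1: prefer A, take lens from A; A=[nail] B=[oval,hook] C=[lens]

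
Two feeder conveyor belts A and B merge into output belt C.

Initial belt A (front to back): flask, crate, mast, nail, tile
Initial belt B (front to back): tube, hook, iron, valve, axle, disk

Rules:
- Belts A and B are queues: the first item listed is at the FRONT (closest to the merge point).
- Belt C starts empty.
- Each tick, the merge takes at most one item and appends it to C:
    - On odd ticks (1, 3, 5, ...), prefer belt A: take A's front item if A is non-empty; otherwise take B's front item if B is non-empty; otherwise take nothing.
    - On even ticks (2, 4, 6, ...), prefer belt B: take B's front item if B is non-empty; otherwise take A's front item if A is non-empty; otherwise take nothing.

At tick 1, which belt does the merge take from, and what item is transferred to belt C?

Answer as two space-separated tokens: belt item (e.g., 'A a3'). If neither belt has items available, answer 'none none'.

Answer: A flask

Derivation:
Tick 1: prefer A, take flask from A; A=[crate,mast,nail,tile] B=[tube,hook,iron,valve,axle,disk] C=[flask]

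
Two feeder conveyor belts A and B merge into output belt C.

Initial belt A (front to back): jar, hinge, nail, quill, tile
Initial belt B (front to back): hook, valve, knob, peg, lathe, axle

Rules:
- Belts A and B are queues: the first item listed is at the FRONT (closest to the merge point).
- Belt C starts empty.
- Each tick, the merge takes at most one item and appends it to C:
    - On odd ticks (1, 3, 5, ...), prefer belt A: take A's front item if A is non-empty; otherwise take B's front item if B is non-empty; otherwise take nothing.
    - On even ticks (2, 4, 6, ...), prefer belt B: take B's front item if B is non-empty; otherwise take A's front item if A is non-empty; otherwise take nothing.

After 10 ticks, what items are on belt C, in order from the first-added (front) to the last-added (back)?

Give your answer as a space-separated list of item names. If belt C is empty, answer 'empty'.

Answer: jar hook hinge valve nail knob quill peg tile lathe

Derivation:
Tick 1: prefer A, take jar from A; A=[hinge,nail,quill,tile] B=[hook,valve,knob,peg,lathe,axle] C=[jar]
Tick 2: prefer B, take hook from B; A=[hinge,nail,quill,tile] B=[valve,knob,peg,lathe,axle] C=[jar,hook]
Tick 3: prefer A, take hinge from A; A=[nail,quill,tile] B=[valve,knob,peg,lathe,axle] C=[jar,hook,hinge]
Tick 4: prefer B, take valve from B; A=[nail,quill,tile] B=[knob,peg,lathe,axle] C=[jar,hook,hinge,valve]
Tick 5: prefer A, take nail from A; A=[quill,tile] B=[knob,peg,lathe,axle] C=[jar,hook,hinge,valve,nail]
Tick 6: prefer B, take knob from B; A=[quill,tile] B=[peg,lathe,axle] C=[jar,hook,hinge,valve,nail,knob]
Tick 7: prefer A, take quill from A; A=[tile] B=[peg,lathe,axle] C=[jar,hook,hinge,valve,nail,knob,quill]
Tick 8: prefer B, take peg from B; A=[tile] B=[lathe,axle] C=[jar,hook,hinge,valve,nail,knob,quill,peg]
Tick 9: prefer A, take tile from A; A=[-] B=[lathe,axle] C=[jar,hook,hinge,valve,nail,knob,quill,peg,tile]
Tick 10: prefer B, take lathe from B; A=[-] B=[axle] C=[jar,hook,hinge,valve,nail,knob,quill,peg,tile,lathe]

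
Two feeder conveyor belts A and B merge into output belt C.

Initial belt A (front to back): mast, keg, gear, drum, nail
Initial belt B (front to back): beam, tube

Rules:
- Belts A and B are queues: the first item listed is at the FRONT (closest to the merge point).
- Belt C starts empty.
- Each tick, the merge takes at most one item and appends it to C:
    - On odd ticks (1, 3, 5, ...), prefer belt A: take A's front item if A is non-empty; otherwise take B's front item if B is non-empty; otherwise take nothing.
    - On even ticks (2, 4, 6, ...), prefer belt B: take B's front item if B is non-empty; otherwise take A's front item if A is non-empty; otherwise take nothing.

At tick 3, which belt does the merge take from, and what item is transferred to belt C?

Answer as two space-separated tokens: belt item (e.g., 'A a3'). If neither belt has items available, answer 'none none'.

Tick 1: prefer A, take mast from A; A=[keg,gear,drum,nail] B=[beam,tube] C=[mast]
Tick 2: prefer B, take beam from B; A=[keg,gear,drum,nail] B=[tube] C=[mast,beam]
Tick 3: prefer A, take keg from A; A=[gear,drum,nail] B=[tube] C=[mast,beam,keg]

Answer: A keg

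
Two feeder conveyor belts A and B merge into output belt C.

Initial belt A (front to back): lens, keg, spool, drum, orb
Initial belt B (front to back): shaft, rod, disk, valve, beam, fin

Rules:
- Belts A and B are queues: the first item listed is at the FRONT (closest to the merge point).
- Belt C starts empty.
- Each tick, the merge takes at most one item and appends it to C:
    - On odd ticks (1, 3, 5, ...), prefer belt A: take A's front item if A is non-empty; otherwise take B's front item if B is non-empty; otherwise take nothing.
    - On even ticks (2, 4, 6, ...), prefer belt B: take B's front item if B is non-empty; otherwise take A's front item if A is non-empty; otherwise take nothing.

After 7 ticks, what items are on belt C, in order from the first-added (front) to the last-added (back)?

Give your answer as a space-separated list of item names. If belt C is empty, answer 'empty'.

Answer: lens shaft keg rod spool disk drum

Derivation:
Tick 1: prefer A, take lens from A; A=[keg,spool,drum,orb] B=[shaft,rod,disk,valve,beam,fin] C=[lens]
Tick 2: prefer B, take shaft from B; A=[keg,spool,drum,orb] B=[rod,disk,valve,beam,fin] C=[lens,shaft]
Tick 3: prefer A, take keg from A; A=[spool,drum,orb] B=[rod,disk,valve,beam,fin] C=[lens,shaft,keg]
Tick 4: prefer B, take rod from B; A=[spool,drum,orb] B=[disk,valve,beam,fin] C=[lens,shaft,keg,rod]
Tick 5: prefer A, take spool from A; A=[drum,orb] B=[disk,valve,beam,fin] C=[lens,shaft,keg,rod,spool]
Tick 6: prefer B, take disk from B; A=[drum,orb] B=[valve,beam,fin] C=[lens,shaft,keg,rod,spool,disk]
Tick 7: prefer A, take drum from A; A=[orb] B=[valve,beam,fin] C=[lens,shaft,keg,rod,spool,disk,drum]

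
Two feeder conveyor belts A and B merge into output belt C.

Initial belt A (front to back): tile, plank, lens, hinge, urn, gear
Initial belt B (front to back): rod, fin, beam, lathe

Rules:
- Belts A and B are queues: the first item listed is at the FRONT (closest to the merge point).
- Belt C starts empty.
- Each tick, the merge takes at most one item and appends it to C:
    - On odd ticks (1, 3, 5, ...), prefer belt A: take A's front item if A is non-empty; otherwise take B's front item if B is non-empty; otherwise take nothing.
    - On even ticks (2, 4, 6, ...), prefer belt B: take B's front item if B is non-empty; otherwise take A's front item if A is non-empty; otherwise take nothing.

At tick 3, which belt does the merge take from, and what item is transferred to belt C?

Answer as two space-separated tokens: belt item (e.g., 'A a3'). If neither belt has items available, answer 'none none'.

Tick 1: prefer A, take tile from A; A=[plank,lens,hinge,urn,gear] B=[rod,fin,beam,lathe] C=[tile]
Tick 2: prefer B, take rod from B; A=[plank,lens,hinge,urn,gear] B=[fin,beam,lathe] C=[tile,rod]
Tick 3: prefer A, take plank from A; A=[lens,hinge,urn,gear] B=[fin,beam,lathe] C=[tile,rod,plank]

Answer: A plank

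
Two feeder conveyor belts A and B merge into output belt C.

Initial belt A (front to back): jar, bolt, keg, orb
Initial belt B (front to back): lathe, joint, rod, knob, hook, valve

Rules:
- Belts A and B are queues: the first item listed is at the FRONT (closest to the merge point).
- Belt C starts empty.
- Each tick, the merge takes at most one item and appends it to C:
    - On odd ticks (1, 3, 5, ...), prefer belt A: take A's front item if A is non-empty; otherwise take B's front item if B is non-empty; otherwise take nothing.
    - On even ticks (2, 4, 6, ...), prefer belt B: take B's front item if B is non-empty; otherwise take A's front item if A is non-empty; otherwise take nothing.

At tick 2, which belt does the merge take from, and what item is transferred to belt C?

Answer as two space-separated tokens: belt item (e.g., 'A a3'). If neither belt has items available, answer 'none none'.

Tick 1: prefer A, take jar from A; A=[bolt,keg,orb] B=[lathe,joint,rod,knob,hook,valve] C=[jar]
Tick 2: prefer B, take lathe from B; A=[bolt,keg,orb] B=[joint,rod,knob,hook,valve] C=[jar,lathe]

Answer: B lathe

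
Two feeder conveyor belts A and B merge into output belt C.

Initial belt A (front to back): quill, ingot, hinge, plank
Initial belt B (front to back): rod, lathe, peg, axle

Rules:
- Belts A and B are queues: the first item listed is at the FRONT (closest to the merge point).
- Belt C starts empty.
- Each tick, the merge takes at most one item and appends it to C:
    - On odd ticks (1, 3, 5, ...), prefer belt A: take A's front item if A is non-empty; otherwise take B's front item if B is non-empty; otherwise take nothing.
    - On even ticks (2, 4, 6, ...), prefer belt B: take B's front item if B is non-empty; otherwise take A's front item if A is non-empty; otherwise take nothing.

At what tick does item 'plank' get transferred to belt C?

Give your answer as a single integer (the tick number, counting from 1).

Answer: 7

Derivation:
Tick 1: prefer A, take quill from A; A=[ingot,hinge,plank] B=[rod,lathe,peg,axle] C=[quill]
Tick 2: prefer B, take rod from B; A=[ingot,hinge,plank] B=[lathe,peg,axle] C=[quill,rod]
Tick 3: prefer A, take ingot from A; A=[hinge,plank] B=[lathe,peg,axle] C=[quill,rod,ingot]
Tick 4: prefer B, take lathe from B; A=[hinge,plank] B=[peg,axle] C=[quill,rod,ingot,lathe]
Tick 5: prefer A, take hinge from A; A=[plank] B=[peg,axle] C=[quill,rod,ingot,lathe,hinge]
Tick 6: prefer B, take peg from B; A=[plank] B=[axle] C=[quill,rod,ingot,lathe,hinge,peg]
Tick 7: prefer A, take plank from A; A=[-] B=[axle] C=[quill,rod,ingot,lathe,hinge,peg,plank]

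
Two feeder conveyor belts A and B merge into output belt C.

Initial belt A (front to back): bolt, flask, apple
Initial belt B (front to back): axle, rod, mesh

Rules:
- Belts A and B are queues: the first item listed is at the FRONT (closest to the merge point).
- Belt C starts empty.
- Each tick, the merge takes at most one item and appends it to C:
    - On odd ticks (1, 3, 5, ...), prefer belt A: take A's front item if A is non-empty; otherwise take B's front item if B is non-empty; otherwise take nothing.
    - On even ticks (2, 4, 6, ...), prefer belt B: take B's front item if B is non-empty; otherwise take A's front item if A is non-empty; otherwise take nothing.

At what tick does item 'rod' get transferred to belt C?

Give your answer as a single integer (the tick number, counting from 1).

Tick 1: prefer A, take bolt from A; A=[flask,apple] B=[axle,rod,mesh] C=[bolt]
Tick 2: prefer B, take axle from B; A=[flask,apple] B=[rod,mesh] C=[bolt,axle]
Tick 3: prefer A, take flask from A; A=[apple] B=[rod,mesh] C=[bolt,axle,flask]
Tick 4: prefer B, take rod from B; A=[apple] B=[mesh] C=[bolt,axle,flask,rod]

Answer: 4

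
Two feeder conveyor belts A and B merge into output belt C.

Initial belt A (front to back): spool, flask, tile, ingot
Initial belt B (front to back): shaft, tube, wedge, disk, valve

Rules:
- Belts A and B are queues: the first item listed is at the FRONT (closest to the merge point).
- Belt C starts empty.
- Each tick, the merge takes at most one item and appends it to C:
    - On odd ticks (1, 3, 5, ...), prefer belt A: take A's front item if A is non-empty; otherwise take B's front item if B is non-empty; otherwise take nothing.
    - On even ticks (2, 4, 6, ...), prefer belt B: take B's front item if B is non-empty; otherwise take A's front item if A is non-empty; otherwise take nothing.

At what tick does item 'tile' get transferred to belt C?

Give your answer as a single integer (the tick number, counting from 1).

Tick 1: prefer A, take spool from A; A=[flask,tile,ingot] B=[shaft,tube,wedge,disk,valve] C=[spool]
Tick 2: prefer B, take shaft from B; A=[flask,tile,ingot] B=[tube,wedge,disk,valve] C=[spool,shaft]
Tick 3: prefer A, take flask from A; A=[tile,ingot] B=[tube,wedge,disk,valve] C=[spool,shaft,flask]
Tick 4: prefer B, take tube from B; A=[tile,ingot] B=[wedge,disk,valve] C=[spool,shaft,flask,tube]
Tick 5: prefer A, take tile from A; A=[ingot] B=[wedge,disk,valve] C=[spool,shaft,flask,tube,tile]

Answer: 5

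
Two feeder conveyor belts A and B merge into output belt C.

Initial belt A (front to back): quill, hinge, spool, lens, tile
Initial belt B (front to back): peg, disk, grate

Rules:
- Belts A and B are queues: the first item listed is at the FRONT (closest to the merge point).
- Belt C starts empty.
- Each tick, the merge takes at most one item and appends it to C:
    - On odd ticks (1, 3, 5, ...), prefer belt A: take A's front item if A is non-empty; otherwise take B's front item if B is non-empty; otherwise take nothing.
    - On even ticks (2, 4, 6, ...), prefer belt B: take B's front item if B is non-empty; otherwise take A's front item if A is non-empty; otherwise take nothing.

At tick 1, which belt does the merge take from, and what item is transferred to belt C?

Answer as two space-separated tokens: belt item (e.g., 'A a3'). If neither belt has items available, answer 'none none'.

Answer: A quill

Derivation:
Tick 1: prefer A, take quill from A; A=[hinge,spool,lens,tile] B=[peg,disk,grate] C=[quill]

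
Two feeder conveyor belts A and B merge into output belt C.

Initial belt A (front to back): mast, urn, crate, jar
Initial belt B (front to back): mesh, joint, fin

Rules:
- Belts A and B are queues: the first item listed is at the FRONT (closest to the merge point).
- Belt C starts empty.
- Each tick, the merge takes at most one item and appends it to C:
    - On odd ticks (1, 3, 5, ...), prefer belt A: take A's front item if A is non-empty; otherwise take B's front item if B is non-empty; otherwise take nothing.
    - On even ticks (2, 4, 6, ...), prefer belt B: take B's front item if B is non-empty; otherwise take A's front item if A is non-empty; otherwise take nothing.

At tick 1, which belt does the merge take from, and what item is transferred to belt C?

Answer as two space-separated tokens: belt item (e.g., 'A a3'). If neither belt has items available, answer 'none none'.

Tick 1: prefer A, take mast from A; A=[urn,crate,jar] B=[mesh,joint,fin] C=[mast]

Answer: A mast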